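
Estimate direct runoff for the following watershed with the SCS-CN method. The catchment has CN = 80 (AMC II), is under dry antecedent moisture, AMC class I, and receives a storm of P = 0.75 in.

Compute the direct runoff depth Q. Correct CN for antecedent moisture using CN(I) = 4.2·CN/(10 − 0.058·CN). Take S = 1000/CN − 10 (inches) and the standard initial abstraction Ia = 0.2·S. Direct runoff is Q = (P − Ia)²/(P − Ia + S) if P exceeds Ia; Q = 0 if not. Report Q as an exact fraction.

Q = 0 in ≈ 0.000 in

CN(I) from CN(II)=80: (4.2·80)/(10 − 0.058·80) = 4200/67 ≈ 62.687
S = 1000/(4200/67) − 10 = 125/21 in ≈ 5.952 in
Initial abstraction Ia = S/5 = (125/21)/5 = 25/21 ≈ 1.190 in
P = 0.750 ≤ Ia = 1.190 in: entire storm abstracted, Q = 0.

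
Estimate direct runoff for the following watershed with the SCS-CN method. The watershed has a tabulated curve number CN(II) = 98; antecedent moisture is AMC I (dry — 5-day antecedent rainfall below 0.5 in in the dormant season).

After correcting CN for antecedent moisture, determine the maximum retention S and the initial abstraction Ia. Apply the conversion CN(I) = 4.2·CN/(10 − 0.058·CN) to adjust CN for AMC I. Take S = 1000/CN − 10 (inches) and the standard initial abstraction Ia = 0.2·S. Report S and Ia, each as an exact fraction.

Adjust CN=98 to AMC I: 4.2·98/(10 − 0.058·98) → (2058/5) ÷ (1079/250) = 102900/1079 ≈ 95.366
S = 1000/(102900/1079) − 10 = 500/1029 in ≈ 0.486 in
Ia = 0.2S: 0.2·0.486 = 0.097 in (exactly 100/1029)

S = 500/1029 in ≈ 0.486 in; Ia = 100/1029 in ≈ 0.097 in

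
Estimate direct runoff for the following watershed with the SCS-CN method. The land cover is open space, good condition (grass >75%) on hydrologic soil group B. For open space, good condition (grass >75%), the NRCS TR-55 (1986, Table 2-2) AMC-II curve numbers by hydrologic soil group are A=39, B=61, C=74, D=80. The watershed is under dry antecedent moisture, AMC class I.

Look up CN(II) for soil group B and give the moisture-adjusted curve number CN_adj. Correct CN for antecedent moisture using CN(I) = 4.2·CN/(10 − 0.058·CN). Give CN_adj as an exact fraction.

NRCS table: open space, good condition (grass >75%), soil group B → CN(II) = 61
Adjust CN=61 to AMC I: 4.2·61/(10 − 0.058·61) → (1281/5) ÷ (3231/500) = 42700/1077 ≈ 39.647

CN_adj = 42700/1077 ≈ 39.647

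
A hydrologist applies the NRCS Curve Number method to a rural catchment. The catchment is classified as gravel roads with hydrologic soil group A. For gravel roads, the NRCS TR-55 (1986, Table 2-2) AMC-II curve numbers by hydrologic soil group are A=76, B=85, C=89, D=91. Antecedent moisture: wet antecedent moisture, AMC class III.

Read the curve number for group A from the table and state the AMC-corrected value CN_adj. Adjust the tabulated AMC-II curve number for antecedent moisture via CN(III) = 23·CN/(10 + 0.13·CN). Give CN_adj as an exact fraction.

CN_adj = 43700/497 ≈ 87.928

NRCS table: gravel roads, soil group A → CN(II) = 76
Adjust CN=76 to AMC III: 23·76/(10 + 0.13·76) → 1748 ÷ (497/25) = 43700/497 ≈ 87.928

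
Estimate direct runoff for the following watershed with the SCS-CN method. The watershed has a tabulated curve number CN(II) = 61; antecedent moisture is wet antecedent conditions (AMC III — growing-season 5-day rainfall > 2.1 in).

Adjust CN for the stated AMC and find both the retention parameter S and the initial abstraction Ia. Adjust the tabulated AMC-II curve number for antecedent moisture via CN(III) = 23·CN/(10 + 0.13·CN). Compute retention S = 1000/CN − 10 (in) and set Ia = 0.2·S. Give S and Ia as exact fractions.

CN(III) from CN(II)=61: (23·61)/(10 + 0.13·61) = 140300/1793 ≈ 78.249
Retention S: 1000/CN − 10 with CN=78.249 → S = 3900/1403 ≈ 2.780 in
Ia = 0.2S: 0.2·2.780 = 0.556 in (exactly 780/1403)

S = 3900/1403 in ≈ 2.780 in; Ia = 780/1403 in ≈ 0.556 in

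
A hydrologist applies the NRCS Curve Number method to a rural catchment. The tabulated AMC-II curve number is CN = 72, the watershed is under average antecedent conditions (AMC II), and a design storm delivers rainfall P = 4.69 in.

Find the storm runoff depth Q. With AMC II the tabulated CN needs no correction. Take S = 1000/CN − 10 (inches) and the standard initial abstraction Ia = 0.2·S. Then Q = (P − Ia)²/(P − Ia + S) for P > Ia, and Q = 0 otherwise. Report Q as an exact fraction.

Q = 1771063/902700 in ≈ 1.962 in

CN(II) = 72; AMC II needs no correction.
Max retention: S = 1000/72 − 10 = 35/9 in (≈ 3.889 in)
Initial abstraction Ia = S/5 = (35/9)/5 = 7/9 ≈ 0.778 in
Excess rainfall: 4.690 − 0.778 = 3.912 in; P > Ia so Q > 0
Q: (3521/900)² ÷ (7021/900) = 1771063/902700 in (≈ 1.962 in)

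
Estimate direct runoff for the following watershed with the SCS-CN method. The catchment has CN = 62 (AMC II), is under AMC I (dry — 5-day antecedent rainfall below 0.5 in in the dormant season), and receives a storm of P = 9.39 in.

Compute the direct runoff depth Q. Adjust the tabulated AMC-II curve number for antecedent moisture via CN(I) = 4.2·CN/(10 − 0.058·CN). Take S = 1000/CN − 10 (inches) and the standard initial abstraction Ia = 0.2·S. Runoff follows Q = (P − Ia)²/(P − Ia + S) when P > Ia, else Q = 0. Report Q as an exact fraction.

Q = 177484421521/89270913900 in ≈ 1.988 in

Adjust CN=62 to AMC I: 4.2·62/(10 − 0.058·62) → (1302/5) ÷ (1601/250) = 65100/1601 ≈ 40.662
Max retention: S = 1000/(65100/1601) − 10 = 9500/651 in (≈ 14.593 in)
Ia = 0.2S: 0.2·14.593 = 2.919 in (exactly 1900/651)
Excess rainfall: 9.390 − 2.919 = 6.471 in; P > Ia so Q > 0
Q: (421289/65100)² ÷ (1371289/65100) = 177484421521/89270913900 in (≈ 1.988 in)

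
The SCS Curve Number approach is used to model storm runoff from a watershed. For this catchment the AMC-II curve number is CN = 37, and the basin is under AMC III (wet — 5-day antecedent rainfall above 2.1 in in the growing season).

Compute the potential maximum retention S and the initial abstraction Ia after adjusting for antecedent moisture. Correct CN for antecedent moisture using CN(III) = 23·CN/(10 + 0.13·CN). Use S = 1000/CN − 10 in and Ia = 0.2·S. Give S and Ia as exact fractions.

S = 6300/851 in ≈ 7.403 in; Ia = 1260/851 in ≈ 1.481 in

CN(III) from CN(II)=37: (23·37)/(10 + 0.13·37) = 85100/1481 ≈ 57.461
S = 1000/(85100/1481) − 10 = 6300/851 in ≈ 7.403 in
Initial abstraction Ia = S/5 = (6300/851)/5 = 1260/851 ≈ 1.481 in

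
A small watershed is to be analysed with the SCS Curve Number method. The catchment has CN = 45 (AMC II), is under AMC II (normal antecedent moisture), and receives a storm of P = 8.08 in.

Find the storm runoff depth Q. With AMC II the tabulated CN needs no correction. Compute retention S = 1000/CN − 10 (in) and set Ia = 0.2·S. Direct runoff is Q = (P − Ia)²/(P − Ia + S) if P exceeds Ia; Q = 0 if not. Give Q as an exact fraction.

AMC II — tabulated CN = 45 applies directly.
Max retention: S = 1000/45 − 10 = 110/9 in (≈ 12.222 in)
Ia = 0.2S: 0.2·12.222 = 2.444 in (exactly 22/9)
Excess rainfall: 8.080 − 2.444 = 5.636 in; P > Ia so Q > 0
Q = (1268/225)²/((1268/225) + 110/9) = (1607824/50625)/(4018/225) = 803912/452025 in ≈ 1.778 in

Q = 803912/452025 in ≈ 1.778 in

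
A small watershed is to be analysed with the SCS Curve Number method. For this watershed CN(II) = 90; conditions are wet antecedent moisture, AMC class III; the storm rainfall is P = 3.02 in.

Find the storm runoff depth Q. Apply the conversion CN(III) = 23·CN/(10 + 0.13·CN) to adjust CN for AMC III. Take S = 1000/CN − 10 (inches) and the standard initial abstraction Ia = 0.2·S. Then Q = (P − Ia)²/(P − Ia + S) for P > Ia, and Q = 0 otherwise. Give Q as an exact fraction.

Q = 915486049/364909950 in ≈ 2.509 in

Adjust CN=90 to AMC III: 23·90/(10 + 0.13·90) → 2070 ÷ (217/10) = 20700/217 ≈ 95.392
S = 1000/(20700/217) − 10 = 100/207 in ≈ 0.483 in
Ia = 0.2S: 0.2·0.483 = 0.097 in (exactly 20/207)
P − Ia = 3.020 − 0.097 = 30257/10350 ≈ 2.923 in (> 0, runoff occurs)
Q: (30257/10350)² ÷ (35257/10350) = 915486049/364909950 in (≈ 2.509 in)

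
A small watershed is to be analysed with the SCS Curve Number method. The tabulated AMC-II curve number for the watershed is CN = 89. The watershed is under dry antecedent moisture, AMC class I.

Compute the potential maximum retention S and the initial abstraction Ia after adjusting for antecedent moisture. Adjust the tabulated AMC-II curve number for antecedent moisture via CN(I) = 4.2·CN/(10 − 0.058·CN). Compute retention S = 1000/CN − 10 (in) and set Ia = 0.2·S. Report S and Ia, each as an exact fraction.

CN(I) from CN(II)=89: (4.2·89)/(10 − 0.058·89) = 186900/2419 ≈ 77.263
S = 1000/(186900/2419) − 10 = 5500/1869 in ≈ 2.943 in
Initial abstraction Ia = S/5 = (5500/1869)/5 = 1100/1869 ≈ 0.589 in

S = 5500/1869 in ≈ 2.943 in; Ia = 1100/1869 in ≈ 0.589 in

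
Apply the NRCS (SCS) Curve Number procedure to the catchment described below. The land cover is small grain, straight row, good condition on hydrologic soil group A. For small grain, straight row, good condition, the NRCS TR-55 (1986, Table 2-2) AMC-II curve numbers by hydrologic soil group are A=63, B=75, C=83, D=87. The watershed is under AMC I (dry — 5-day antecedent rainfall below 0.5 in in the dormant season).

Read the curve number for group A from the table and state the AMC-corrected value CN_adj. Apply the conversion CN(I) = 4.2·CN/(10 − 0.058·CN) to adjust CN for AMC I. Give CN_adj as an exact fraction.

CN_adj = 132300/3173 ≈ 41.696

NRCS table: small grain, straight row, good condition, soil group A → CN(II) = 63
Adjust CN=63 to AMC I: 4.2·63/(10 − 0.058·63) → (1323/5) ÷ (3173/500) = 132300/3173 ≈ 41.696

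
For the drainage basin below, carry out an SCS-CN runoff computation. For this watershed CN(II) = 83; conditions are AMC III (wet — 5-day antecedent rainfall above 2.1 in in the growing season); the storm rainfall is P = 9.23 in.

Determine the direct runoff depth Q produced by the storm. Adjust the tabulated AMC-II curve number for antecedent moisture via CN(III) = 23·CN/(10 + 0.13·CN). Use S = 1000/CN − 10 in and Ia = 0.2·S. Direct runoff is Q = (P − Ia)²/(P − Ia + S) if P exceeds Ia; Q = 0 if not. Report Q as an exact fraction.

Q = 2986008192049/362329536300 in ≈ 8.241 in

Wet (AMC III): CN(III) = 23·83/(10 + 0.13·83) = 1909/(2079/100) = 190900/2079 ≈ 91.823
Retention S: 1000/CN − 10 with CN=91.823 → S = 1700/1909 ≈ 0.891 in
Ia = 0.2·(1700/1909) = 340/1909 in ≈ 0.178 in
Excess rainfall: 9.230 − 0.178 = 9.052 in; P > Ia so Q > 0
Runoff Q = (P−Ia)²/(P−Ia+S) = (9.052)²/(9.052+0.891) = 2986008192049/362329536300 ≈ 8.241 in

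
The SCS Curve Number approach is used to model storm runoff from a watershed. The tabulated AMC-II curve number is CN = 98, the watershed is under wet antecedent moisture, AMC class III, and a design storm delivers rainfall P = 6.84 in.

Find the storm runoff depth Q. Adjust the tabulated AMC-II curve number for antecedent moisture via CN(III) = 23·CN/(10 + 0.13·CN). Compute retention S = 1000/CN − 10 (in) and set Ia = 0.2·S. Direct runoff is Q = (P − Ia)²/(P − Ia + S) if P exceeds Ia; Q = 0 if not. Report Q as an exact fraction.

Wet (AMC III): CN(III) = 23·98/(10 + 0.13·98) = 2254/(1137/50) = 112700/1137 ≈ 99.120
Retention S: 1000/CN − 10 with CN=99.120 → S = 100/1127 ≈ 0.089 in
Initial abstraction Ia = S/5 = (100/1127)/5 = 20/1127 ≈ 0.018 in
Since P=6.840 > Ia=0.018: effective rainfall P−Ia = 192217/28175 in
Q: (192217/28175)² ÷ (194717/28175) = 36947375089/5486151475 in (≈ 6.735 in)

Q = 36947375089/5486151475 in ≈ 6.735 in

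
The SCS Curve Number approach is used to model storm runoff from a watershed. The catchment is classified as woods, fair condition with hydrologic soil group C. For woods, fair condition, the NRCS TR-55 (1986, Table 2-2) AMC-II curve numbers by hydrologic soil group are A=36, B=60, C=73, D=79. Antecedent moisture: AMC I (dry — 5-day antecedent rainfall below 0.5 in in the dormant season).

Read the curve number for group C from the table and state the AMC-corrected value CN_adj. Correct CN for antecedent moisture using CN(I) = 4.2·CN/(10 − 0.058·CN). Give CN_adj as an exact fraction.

NRCS table: woods, fair condition, soil group C → CN(II) = 73
Adjust CN=73 to AMC I: 4.2·73/(10 − 0.058·73) → (1533/5) ÷ (2883/500) = 51100/961 ≈ 53.174

CN_adj = 51100/961 ≈ 53.174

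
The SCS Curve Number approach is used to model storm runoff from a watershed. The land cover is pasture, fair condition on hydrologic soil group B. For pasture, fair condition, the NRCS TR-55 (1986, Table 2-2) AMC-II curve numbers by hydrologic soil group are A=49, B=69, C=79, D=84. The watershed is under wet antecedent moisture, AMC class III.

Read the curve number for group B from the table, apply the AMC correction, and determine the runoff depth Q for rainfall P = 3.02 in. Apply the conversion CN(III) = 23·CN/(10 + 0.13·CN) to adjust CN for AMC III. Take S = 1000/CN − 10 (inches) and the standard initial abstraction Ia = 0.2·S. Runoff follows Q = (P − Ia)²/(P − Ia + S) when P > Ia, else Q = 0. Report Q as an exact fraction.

Q = 43529397769/28854595950 in ≈ 1.509 in

NRCS table: pasture, fair condition, soil group B → CN(II) = 69
CN(III) from CN(II)=69: (23·69)/(10 + 0.13·69) = 158700/1897 ≈ 83.658
Max retention: S = 1000/(158700/1897) − 10 = 3100/1587 in (≈ 1.953 in)
Ia = 0.2·(3100/1587) = 620/1587 in ≈ 0.391 in
P − Ia = 3.020 − 0.391 = 208637/79350 ≈ 2.629 in (> 0, runoff occurs)
Q = (208637/79350)²/((208637/79350) + 3100/1587) = (43529397769/6296422500)/(363637/79350) = 43529397769/28854595950 in ≈ 1.509 in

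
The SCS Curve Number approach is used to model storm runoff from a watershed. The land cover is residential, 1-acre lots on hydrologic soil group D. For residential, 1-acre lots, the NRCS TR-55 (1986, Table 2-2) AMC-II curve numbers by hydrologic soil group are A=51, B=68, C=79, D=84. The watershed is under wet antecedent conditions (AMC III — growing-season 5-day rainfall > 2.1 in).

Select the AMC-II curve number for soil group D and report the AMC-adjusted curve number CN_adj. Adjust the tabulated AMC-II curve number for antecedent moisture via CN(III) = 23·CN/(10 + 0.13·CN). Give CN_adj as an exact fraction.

CN_adj = 48300/523 ≈ 92.352

NRCS table: residential, 1-acre lots, soil group D → CN(II) = 84
Adjust CN=84 to AMC III: 23·84/(10 + 0.13·84) → 1932 ÷ (523/25) = 48300/523 ≈ 92.352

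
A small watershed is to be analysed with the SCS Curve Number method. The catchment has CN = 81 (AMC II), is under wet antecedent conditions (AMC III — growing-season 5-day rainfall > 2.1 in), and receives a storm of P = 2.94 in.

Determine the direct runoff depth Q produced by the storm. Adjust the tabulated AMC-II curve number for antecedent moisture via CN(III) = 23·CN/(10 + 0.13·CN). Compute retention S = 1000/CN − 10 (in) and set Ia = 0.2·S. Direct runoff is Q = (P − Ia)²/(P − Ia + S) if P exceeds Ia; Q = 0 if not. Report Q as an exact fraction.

Q = 64954129321/32589552150 in ≈ 1.993 in

CN(III) from CN(II)=81: (23·81)/(10 + 0.13·81) = 186300/2053 ≈ 90.745
Retention S: 1000/CN − 10 with CN=90.745 → S = 1900/1863 ≈ 1.020 in
Ia = 0.2·(1900/1863) = 380/1863 in ≈ 0.204 in
P − Ia = 2.940 − 0.204 = 254861/93150 ≈ 2.736 in (> 0, runoff occurs)
Q: (254861/93150)² ÷ (349861/93150) = 64954129321/32589552150 in (≈ 1.993 in)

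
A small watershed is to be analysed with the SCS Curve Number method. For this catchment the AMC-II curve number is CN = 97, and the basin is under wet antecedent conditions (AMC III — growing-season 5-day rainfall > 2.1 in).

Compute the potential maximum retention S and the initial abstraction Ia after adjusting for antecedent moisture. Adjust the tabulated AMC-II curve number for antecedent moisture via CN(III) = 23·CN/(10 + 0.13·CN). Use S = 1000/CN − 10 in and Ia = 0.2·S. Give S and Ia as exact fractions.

Adjust CN=97 to AMC III: 23·97/(10 + 0.13·97) → 2231 ÷ (2261/100) = 223100/2261 ≈ 98.673
S = 1000/(223100/2261) − 10 = 300/2231 in ≈ 0.134 in
Ia = 0.2S: 0.2·0.134 = 0.027 in (exactly 60/2231)

S = 300/2231 in ≈ 0.134 in; Ia = 60/2231 in ≈ 0.027 in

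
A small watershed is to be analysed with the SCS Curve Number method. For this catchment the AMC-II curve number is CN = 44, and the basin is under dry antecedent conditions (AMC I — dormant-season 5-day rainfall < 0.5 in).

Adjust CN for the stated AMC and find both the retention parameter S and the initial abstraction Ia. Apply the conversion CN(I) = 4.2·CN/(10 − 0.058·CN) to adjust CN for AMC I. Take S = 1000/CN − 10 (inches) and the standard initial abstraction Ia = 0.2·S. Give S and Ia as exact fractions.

Adjust CN=44 to AMC I: 4.2·44/(10 − 0.058·44) → (924/5) ÷ (931/125) = 3300/133 ≈ 24.812
S = 1000/(3300/133) − 10 = 1000/33 in ≈ 30.303 in
Initial abstraction Ia = S/5 = (1000/33)/5 = 200/33 ≈ 6.061 in

S = 1000/33 in ≈ 30.303 in; Ia = 200/33 in ≈ 6.061 in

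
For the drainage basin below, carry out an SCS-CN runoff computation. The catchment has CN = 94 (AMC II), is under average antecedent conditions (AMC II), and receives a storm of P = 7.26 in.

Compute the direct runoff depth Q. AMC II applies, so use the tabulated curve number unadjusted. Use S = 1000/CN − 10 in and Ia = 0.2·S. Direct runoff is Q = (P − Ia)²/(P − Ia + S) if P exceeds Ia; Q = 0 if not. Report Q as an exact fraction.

Q = 31214569/4768150 in ≈ 6.546 in

Average conditions: CN = 94 (no AMC adjustment).
Retention S: 1000/CN − 10 with CN=94.000 → S = 30/47 ≈ 0.638 in
Ia = 0.2S: 0.2·0.638 = 0.128 in (exactly 6/47)
Excess rainfall: 7.260 − 0.128 = 7.132 in; P > Ia so Q > 0
Q = (16761/2350)²/((16761/2350) + 30/47) = (280931121/5522500)/(18261/2350) = 31214569/4768150 in ≈ 6.546 in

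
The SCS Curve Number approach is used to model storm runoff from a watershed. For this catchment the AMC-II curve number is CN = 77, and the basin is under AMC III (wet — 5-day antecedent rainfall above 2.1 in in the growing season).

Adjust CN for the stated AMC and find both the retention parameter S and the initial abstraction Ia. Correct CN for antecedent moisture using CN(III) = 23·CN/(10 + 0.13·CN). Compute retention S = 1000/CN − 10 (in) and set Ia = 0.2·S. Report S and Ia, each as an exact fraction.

S = 100/77 in ≈ 1.299 in; Ia = 20/77 in ≈ 0.260 in

CN(III) from CN(II)=77: (23·77)/(10 + 0.13·77) = 7700/87 ≈ 88.506
Retention S: 1000/CN − 10 with CN=88.506 → S = 100/77 ≈ 1.299 in
Ia = 0.2·(100/77) = 20/77 in ≈ 0.260 in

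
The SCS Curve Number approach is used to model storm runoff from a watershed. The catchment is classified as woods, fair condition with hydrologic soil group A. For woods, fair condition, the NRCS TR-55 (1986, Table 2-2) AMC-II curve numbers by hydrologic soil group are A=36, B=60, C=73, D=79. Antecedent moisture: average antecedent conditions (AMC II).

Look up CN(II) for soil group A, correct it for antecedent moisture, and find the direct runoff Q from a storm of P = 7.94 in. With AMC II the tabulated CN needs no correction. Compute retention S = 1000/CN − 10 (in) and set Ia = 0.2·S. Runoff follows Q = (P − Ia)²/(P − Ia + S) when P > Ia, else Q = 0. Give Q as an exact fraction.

NRCS table: woods, fair condition, soil group A → CN(II) = 36
AMC II — tabulated CN = 36 applies directly.
S = 1000/36 − 10 = 160/9 in ≈ 17.778 in
Ia = 0.2·(160/9) = 32/9 in ≈ 3.556 in
Excess rainfall: 7.940 − 3.556 = 4.384 in; P > Ia so Q > 0
Q = (1973/450)²/((1973/450) + 160/9) = (3892729/202500)/(9973/450) = 3892729/4487850 in ≈ 0.867 in

Q = 3892729/4487850 in ≈ 0.867 in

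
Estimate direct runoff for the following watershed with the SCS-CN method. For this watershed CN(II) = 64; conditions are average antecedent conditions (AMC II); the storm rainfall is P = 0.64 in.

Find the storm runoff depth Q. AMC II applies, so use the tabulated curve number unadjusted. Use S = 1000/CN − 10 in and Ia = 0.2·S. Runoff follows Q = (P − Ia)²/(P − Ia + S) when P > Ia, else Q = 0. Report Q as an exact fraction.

Q = 0 in ≈ 0.000 in

CN(II) = 64; AMC II needs no correction.
Retention S: 1000/CN − 10 with CN=64.000 → S = 45/8 ≈ 5.625 in
Ia = 0.2·(45/8) = 9/8 in ≈ 1.125 in
P = 0.640 ≤ Ia = 1.125 in: entire storm abstracted, Q = 0.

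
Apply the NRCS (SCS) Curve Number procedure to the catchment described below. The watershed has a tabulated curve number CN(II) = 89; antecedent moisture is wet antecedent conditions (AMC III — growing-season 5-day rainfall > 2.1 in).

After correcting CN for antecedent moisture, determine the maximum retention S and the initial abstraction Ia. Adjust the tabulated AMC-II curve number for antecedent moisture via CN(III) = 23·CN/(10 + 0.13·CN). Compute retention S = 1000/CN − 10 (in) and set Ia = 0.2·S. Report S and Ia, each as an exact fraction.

Adjust CN=89 to AMC III: 23·89/(10 + 0.13·89) → 2047 ÷ (2157/100) = 204700/2157 ≈ 94.900
Retention S: 1000/CN − 10 with CN=94.900 → S = 1100/2047 ≈ 0.537 in
Ia = 0.2S: 0.2·0.537 = 0.107 in (exactly 220/2047)

S = 1100/2047 in ≈ 0.537 in; Ia = 220/2047 in ≈ 0.107 in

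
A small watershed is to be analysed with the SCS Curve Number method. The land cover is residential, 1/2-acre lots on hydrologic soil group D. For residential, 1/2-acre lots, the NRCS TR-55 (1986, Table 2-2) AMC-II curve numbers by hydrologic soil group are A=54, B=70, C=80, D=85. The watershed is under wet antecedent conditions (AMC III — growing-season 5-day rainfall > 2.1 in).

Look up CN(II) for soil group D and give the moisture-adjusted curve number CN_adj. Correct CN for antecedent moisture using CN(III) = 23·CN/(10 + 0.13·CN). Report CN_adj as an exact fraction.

CN_adj = 39100/421 ≈ 92.874

NRCS table: residential, 1/2-acre lots, soil group D → CN(II) = 85
Adjust CN=85 to AMC III: 23·85/(10 + 0.13·85) → 1955 ÷ (421/20) = 39100/421 ≈ 92.874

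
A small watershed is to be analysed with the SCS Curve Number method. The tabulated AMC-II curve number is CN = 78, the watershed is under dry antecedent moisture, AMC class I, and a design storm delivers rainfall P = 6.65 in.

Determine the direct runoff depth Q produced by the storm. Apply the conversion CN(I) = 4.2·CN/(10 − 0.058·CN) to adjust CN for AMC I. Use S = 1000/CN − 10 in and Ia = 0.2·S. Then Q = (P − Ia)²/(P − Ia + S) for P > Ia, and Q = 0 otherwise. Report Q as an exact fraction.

Dry (AMC I): CN(I) = 4.2·78/(10 − 0.058·78) = (1638/5)/(1369/250) = 81900/1369 ≈ 59.825
Max retention: S = 1000/(81900/1369) − 10 = 5500/819 in (≈ 6.716 in)
Ia = 0.2·(5500/819) = 1100/819 in ≈ 1.343 in
P − Ia = 6.650 − 1.343 = 86927/16380 ≈ 5.307 in (> 0, runoff occurs)
Q: (86927/16380)² ÷ (196927/16380) = 7556303329/3225664260 in (≈ 2.343 in)

Q = 7556303329/3225664260 in ≈ 2.343 in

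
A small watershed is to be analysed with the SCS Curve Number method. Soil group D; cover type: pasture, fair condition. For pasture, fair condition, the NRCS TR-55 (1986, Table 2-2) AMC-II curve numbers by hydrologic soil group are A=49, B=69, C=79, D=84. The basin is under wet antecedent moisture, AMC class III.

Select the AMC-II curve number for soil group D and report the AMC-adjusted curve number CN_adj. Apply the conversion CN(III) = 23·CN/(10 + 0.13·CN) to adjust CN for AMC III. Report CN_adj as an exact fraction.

CN_adj = 48300/523 ≈ 92.352

NRCS table: pasture, fair condition, soil group D → CN(II) = 84
Adjust CN=84 to AMC III: 23·84/(10 + 0.13·84) → 1932 ÷ (523/25) = 48300/523 ≈ 92.352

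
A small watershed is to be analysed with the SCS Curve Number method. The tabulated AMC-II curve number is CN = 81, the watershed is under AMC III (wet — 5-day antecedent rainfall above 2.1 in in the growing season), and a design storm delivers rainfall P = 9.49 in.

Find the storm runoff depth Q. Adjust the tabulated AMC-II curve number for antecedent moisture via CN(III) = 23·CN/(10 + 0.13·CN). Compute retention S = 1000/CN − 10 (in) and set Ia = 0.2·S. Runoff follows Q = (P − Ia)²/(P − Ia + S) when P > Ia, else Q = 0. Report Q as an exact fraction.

Q = 2992855020169/357693578100 in ≈ 8.367 in

Wet (AMC III): CN(III) = 23·81/(10 + 0.13·81) = 1863/(2053/100) = 186300/2053 ≈ 90.745
Retention S: 1000/CN − 10 with CN=90.745 → S = 1900/1863 ≈ 1.020 in
Ia = 0.2·(1900/1863) = 380/1863 in ≈ 0.204 in
P − Ia = 9.490 − 0.204 = 1729987/186300 ≈ 9.286 in (> 0, runoff occurs)
Q = (1729987/186300)²/((1729987/186300) + 1900/1863) = (2992855020169/34707690000)/(1919987/186300) = 2992855020169/357693578100 in ≈ 8.367 in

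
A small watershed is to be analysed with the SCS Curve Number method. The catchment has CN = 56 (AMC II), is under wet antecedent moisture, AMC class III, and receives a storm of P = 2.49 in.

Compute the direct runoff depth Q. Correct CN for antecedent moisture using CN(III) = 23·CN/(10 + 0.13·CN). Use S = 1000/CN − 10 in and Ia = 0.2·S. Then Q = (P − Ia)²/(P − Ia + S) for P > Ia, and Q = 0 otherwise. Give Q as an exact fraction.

Wet (AMC III): CN(III) = 23·56/(10 + 0.13·56) = 1288/(432/25) = 4025/54 ≈ 74.537
S = 1000/(4025/54) − 10 = 550/161 in ≈ 3.416 in
Initial abstraction Ia = S/5 = (550/161)/5 = 110/161 ≈ 0.683 in
P − Ia = 2.490 − 0.683 = 29089/16100 ≈ 1.807 in (> 0, runoff occurs)
Runoff Q = (P−Ia)²/(P−Ia+S) = (1.807)²/(1.807+3.416) = 846169921/1353832900 ≈ 0.625 in

Q = 846169921/1353832900 in ≈ 0.625 in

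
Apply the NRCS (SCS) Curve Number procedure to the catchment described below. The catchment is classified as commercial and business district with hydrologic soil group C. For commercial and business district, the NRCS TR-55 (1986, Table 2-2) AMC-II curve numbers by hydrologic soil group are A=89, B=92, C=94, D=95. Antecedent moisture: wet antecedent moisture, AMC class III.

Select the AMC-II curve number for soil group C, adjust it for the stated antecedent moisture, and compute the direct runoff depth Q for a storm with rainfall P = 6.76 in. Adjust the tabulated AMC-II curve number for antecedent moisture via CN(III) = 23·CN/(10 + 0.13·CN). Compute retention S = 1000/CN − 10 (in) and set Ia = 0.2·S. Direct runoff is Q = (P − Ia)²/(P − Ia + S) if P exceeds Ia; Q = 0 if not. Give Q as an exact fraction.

NRCS table: commercial and business district, soil group C → CN(II) = 94
CN(III) from CN(II)=94: (23·94)/(10 + 0.13·94) = 108100/1111 ≈ 97.300
Max retention: S = 1000/(108100/1111) − 10 = 300/1081 in (≈ 0.278 in)
Ia = 0.2·(300/1081) = 60/1081 in ≈ 0.056 in
P − Ia = 6.760 − 0.056 = 181189/27025 ≈ 6.704 in (> 0, runoff occurs)
Q = (181189/27025)²/((181189/27025) + 300/1081) = (32829453721/730350625)/(188689/27025) = 32829453721/5099320225 in ≈ 6.438 in

Q = 32829453721/5099320225 in ≈ 6.438 in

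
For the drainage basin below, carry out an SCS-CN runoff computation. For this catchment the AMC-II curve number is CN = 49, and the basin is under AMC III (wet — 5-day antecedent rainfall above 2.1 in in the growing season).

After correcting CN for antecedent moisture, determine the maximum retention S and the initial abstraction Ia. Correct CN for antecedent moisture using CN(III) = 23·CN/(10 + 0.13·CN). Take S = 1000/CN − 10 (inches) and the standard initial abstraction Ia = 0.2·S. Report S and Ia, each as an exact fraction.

S = 5100/1127 in ≈ 4.525 in; Ia = 1020/1127 in ≈ 0.905 in

Adjust CN=49 to AMC III: 23·49/(10 + 0.13·49) → 1127 ÷ (1637/100) = 112700/1637 ≈ 68.845
S = 1000/(112700/1637) − 10 = 5100/1127 in ≈ 4.525 in
Initial abstraction Ia = S/5 = (5100/1127)/5 = 1020/1127 ≈ 0.905 in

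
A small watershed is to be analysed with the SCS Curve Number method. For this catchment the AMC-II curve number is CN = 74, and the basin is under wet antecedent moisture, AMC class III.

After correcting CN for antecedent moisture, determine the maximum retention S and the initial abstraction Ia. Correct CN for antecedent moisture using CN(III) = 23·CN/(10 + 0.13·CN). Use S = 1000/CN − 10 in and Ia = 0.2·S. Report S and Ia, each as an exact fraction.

Wet (AMC III): CN(III) = 23·74/(10 + 0.13·74) = 1702/(981/50) = 85100/981 ≈ 86.748
Max retention: S = 1000/(85100/981) − 10 = 1300/851 in (≈ 1.528 in)
Ia = 0.2S: 0.2·1.528 = 0.306 in (exactly 260/851)

S = 1300/851 in ≈ 1.528 in; Ia = 260/851 in ≈ 0.306 in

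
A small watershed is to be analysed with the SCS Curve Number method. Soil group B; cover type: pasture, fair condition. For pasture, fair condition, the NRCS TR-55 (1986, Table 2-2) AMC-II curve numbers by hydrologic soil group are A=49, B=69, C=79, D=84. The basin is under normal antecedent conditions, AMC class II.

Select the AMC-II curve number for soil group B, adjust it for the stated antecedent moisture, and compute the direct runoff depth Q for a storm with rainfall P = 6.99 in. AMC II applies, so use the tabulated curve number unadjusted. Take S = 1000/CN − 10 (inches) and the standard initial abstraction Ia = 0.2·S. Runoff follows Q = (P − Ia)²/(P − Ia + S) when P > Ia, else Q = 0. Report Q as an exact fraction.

NRCS table: pasture, fair condition, soil group B → CN(II) = 69
Average conditions: CN = 69 (no AMC adjustment).
S = 1000/69 − 10 = 310/69 in ≈ 4.493 in
Ia = 0.2S: 0.2·4.493 = 0.899 in (exactly 62/69)
Since P=6.990 > Ia=0.899: effective rainfall P−Ia = 42031/6900 in
Q: (42031/6900)² ÷ (73031/6900) = 1766604961/503913900 in (≈ 3.506 in)

Q = 1766604961/503913900 in ≈ 3.506 in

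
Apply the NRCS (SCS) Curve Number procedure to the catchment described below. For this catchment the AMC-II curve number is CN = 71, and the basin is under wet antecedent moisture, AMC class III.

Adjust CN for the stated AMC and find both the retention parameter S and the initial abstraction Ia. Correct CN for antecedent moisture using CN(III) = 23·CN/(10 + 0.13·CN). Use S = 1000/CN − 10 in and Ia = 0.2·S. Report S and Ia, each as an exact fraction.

S = 2900/1633 in ≈ 1.776 in; Ia = 580/1633 in ≈ 0.355 in

Wet (AMC III): CN(III) = 23·71/(10 + 0.13·71) = 1633/(1923/100) = 163300/1923 ≈ 84.919
S = 1000/(163300/1923) − 10 = 2900/1633 in ≈ 1.776 in
Ia = 0.2S: 0.2·1.776 = 0.355 in (exactly 580/1633)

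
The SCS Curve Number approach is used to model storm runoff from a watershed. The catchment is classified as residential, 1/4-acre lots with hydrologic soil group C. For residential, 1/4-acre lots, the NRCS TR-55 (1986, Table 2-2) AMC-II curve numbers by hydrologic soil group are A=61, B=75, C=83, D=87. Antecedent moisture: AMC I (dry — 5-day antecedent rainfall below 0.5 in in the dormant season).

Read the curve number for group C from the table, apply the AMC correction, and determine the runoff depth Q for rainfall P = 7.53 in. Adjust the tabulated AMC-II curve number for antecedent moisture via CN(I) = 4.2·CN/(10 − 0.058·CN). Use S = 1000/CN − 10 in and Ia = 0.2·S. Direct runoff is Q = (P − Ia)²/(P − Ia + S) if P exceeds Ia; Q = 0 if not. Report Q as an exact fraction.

NRCS table: residential, 1/4-acre lots, soil group C → CN(II) = 83
CN(I) from CN(II)=83: (4.2·83)/(10 − 0.058·83) = 174300/2593 ≈ 67.219
S = 1000/(174300/2593) − 10 = 8500/1743 in ≈ 4.877 in
Ia = 0.2S: 0.2·4.877 = 0.975 in (exactly 1700/1743)
P − Ia = 7.530 − 0.975 = 1142479/174300 ≈ 6.555 in (> 0, runoff occurs)
Q: (1142479/174300)² ÷ (1992479/174300) = 1305258265441/347289089700 in (≈ 3.758 in)

Q = 1305258265441/347289089700 in ≈ 3.758 in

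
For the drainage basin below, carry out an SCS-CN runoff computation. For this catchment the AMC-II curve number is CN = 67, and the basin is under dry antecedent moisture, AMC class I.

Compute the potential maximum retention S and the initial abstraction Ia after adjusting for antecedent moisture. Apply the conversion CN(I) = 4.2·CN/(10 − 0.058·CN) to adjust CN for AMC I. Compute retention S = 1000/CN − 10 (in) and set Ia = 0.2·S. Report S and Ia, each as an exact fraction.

S = 5500/469 in ≈ 11.727 in; Ia = 1100/469 in ≈ 2.345 in

Dry (AMC I): CN(I) = 4.2·67/(10 − 0.058·67) = (1407/5)/(3057/500) = 46900/1019 ≈ 46.026
Max retention: S = 1000/(46900/1019) − 10 = 5500/469 in (≈ 11.727 in)
Ia = 0.2·(5500/469) = 1100/469 in ≈ 2.345 in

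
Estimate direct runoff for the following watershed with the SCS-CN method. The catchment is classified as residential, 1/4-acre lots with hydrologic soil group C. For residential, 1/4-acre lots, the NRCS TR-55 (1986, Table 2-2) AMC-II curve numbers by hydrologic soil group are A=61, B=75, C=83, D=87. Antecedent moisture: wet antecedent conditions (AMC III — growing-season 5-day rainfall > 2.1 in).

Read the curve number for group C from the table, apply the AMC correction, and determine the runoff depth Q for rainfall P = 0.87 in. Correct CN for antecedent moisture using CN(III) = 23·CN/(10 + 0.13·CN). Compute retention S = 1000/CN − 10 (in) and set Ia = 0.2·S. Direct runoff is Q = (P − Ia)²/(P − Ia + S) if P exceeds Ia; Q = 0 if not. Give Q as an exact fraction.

NRCS table: residential, 1/4-acre lots, soil group C → CN(II) = 83
Wet (AMC III): CN(III) = 23·83/(10 + 0.13·83) = 1909/(2079/100) = 190900/2079 ≈ 91.823
S = 1000/(190900/2079) − 10 = 1700/1909 in ≈ 0.891 in
Ia = 0.2·(1700/1909) = 340/1909 in ≈ 0.178 in
Since P=0.870 > Ia=0.178: effective rainfall P−Ia = 132083/190900 in
Q = (132083/190900)²/((132083/190900) + 1700/1909) = (17445918889/36442810000)/(302083/190900) = 17445918889/57667644700 in ≈ 0.303 in

Q = 17445918889/57667644700 in ≈ 0.303 in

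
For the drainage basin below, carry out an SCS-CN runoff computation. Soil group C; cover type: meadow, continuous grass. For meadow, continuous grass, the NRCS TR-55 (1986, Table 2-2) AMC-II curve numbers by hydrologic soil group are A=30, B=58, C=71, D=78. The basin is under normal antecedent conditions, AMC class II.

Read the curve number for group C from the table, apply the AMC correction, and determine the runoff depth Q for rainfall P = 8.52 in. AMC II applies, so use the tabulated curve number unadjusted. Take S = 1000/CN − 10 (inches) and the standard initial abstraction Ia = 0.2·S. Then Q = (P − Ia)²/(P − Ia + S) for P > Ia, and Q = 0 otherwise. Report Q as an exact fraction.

Q = 186950929/37138325 in ≈ 5.034 in

NRCS table: meadow, continuous grass, soil group C → CN(II) = 71
Average conditions: CN = 71 (no AMC adjustment).
S = 1000/71 − 10 = 290/71 in ≈ 4.085 in
Ia = 0.2S: 0.2·4.085 = 0.817 in (exactly 58/71)
Excess rainfall: 8.520 − 0.817 = 7.703 in; P > Ia so Q > 0
Q = (13673/1775)²/((13673/1775) + 290/71) = (186950929/3150625)/(20923/1775) = 186950929/37138325 in ≈ 5.034 in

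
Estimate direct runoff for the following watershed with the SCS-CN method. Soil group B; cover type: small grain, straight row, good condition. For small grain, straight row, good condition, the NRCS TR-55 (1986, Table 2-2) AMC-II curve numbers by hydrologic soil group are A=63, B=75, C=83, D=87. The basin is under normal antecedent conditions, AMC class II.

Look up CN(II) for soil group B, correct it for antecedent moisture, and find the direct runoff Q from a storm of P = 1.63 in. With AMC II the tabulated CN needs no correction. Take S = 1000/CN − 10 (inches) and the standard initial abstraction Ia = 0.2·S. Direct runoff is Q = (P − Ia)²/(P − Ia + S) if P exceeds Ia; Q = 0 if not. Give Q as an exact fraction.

NRCS table: small grain, straight row, good condition, soil group B → CN(II) = 75
CN(II) = 75; AMC II needs no correction.
S = 1000/75 − 10 = 10/3 in ≈ 3.333 in
Initial abstraction Ia = S/5 = (10/3)/5 = 2/3 ≈ 0.667 in
Since P=1.630 > Ia=0.667: effective rainfall P−Ia = 289/300 in
Runoff Q = (P−Ia)²/(P−Ia+S) = (0.963)²/(0.963+3.333) = 83521/386700 ≈ 0.216 in

Q = 83521/386700 in ≈ 0.216 in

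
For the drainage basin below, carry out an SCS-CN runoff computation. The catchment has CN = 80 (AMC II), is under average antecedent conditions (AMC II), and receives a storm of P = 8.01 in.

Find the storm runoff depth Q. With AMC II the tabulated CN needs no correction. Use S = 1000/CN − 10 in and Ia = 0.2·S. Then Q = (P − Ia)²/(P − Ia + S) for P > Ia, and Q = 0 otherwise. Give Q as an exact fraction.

Q = 564001/100100 in ≈ 5.634 in

CN(II) = 80; AMC II needs no correction.
Max retention: S = 1000/80 − 10 = 5/2 in (≈ 2.500 in)
Ia = 0.2·(5/2) = 1/2 in ≈ 0.500 in
Since P=8.010 > Ia=0.500: effective rainfall P−Ia = 751/100 in
Q = (751/100)²/((751/100) + 5/2) = (564001/10000)/(1001/100) = 564001/100100 in ≈ 5.634 in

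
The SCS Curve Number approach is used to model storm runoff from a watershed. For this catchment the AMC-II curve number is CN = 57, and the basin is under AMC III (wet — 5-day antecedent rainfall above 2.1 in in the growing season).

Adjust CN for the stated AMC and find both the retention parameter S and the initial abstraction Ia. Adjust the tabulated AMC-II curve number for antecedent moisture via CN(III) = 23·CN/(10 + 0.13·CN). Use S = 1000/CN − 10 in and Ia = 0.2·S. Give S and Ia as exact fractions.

S = 4300/1311 in ≈ 3.280 in; Ia = 860/1311 in ≈ 0.656 in

Wet (AMC III): CN(III) = 23·57/(10 + 0.13·57) = 1311/(1741/100) = 131100/1741 ≈ 75.302
Retention S: 1000/CN − 10 with CN=75.302 → S = 4300/1311 ≈ 3.280 in
Ia = 0.2·(4300/1311) = 860/1311 in ≈ 0.656 in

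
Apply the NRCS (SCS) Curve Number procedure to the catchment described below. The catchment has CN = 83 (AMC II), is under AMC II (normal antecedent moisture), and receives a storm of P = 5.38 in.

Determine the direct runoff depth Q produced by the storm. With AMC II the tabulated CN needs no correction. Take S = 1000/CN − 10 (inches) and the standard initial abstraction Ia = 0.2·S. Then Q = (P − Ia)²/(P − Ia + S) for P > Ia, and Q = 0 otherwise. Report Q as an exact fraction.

Q = 425473129/120877050 in ≈ 3.520 in

Average conditions: CN = 83 (no AMC adjustment).
Retention S: 1000/CN − 10 with CN=83.000 → S = 170/83 ≈ 2.048 in
Ia = 0.2·(170/83) = 34/83 in ≈ 0.410 in
P − Ia = 5.380 − 0.410 = 20627/4150 ≈ 4.970 in (> 0, runoff occurs)
Runoff Q = (P−Ia)²/(P−Ia+S) = (4.970)²/(4.970+2.048) = 425473129/120877050 ≈ 3.520 in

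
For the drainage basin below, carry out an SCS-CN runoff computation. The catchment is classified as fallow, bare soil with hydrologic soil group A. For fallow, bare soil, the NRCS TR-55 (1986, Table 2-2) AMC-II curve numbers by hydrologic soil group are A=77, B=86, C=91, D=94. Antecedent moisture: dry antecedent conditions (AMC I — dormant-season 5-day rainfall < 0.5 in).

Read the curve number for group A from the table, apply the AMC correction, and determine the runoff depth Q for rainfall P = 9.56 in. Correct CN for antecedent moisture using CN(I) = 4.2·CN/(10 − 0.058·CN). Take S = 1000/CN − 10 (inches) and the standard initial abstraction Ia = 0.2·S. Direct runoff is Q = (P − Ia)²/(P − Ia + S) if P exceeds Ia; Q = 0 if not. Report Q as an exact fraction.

NRCS table: fallow, bare soil, soil group A → CN(II) = 77
Dry (AMC I): CN(I) = 4.2·77/(10 − 0.058·77) = (1617/5)/(2767/500) = 161700/2767 ≈ 58.439
Retention S: 1000/CN − 10 with CN=58.439 → S = 11500/1617 ≈ 7.112 in
Initial abstraction Ia = S/5 = (11500/1617)/5 = 2300/1617 ≈ 1.422 in
Since P=9.560 > Ia=1.422: effective rainfall P−Ia = 328963/40425 in
Q = (328963/40425)²/((328963/40425) + 11500/1617) = (108216655369/1634180625)/(616463/40425) = 108216655369/24920516775 in ≈ 4.342 in

Q = 108216655369/24920516775 in ≈ 4.342 in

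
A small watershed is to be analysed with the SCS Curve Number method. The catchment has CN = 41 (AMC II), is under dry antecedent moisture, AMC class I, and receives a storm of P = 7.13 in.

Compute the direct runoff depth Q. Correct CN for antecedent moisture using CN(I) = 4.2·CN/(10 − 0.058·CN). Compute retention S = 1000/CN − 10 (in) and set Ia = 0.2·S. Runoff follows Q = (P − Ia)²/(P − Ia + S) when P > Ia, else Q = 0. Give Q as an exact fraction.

Q = 570875449/256052187300 in ≈ 0.002 in

CN(I) from CN(II)=41: (4.2·41)/(10 − 0.058·41) = 86100/3811 ≈ 22.592
Max retention: S = 1000/(86100/3811) − 10 = 29500/861 in (≈ 34.262 in)
Ia = 0.2S: 0.2·34.262 = 6.852 in (exactly 5900/861)
P − Ia = 7.130 − 6.852 = 23893/86100 ≈ 0.278 in (> 0, runoff occurs)
Q: (23893/86100)² ÷ (2973893/86100) = 570875449/256052187300 in (≈ 0.002 in)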